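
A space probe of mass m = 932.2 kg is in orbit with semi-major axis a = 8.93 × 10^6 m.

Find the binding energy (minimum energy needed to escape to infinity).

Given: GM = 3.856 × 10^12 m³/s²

Total orbital energy is E = −GMm/(2a); binding energy is E_bind = −E = GMm/(2a).
E_bind = 3.856e+12 · 932.2 / (2 · 8.93e+06) J ≈ 2.013e+08 J = 201.3 MJ.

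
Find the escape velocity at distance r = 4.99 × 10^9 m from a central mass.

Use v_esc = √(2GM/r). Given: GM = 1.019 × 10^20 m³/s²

Escape velocity comes from setting total energy to zero: ½v² − GM/r = 0 ⇒ v_esc = √(2GM / r).
v_esc = √(2 · 1.019e+20 / 4.99e+09) m/s ≈ 2.021e+05 m/s = 202.1 km/s.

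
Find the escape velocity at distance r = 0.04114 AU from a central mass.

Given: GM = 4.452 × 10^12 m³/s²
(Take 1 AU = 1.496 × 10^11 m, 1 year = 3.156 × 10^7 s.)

Convert to SI: r = 0.04114 AU = 6.15454e+09 m.
Escape velocity comes from setting total energy to zero: ½v² − GM/r = 0 ⇒ v_esc = √(2GM / r).
v_esc = √(2 · 4.452e+12 / 6.15454e+09) m/s ≈ 38.04 m/s = 0.008024 AU/year.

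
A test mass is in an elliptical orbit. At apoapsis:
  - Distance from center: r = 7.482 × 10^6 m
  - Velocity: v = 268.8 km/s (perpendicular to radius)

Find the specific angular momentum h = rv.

Convert to SI: v = 268.8 km/s = 268800 m/s.
With v perpendicular to r, h = r · v.
h = 7.482e+06 · 268800 m²/s ≈ 2.011e+12 m²/s.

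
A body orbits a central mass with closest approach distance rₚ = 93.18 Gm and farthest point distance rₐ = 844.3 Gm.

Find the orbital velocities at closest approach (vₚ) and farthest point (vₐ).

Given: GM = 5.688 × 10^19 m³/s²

Convert to SI: rₚ = 93.18 Gm = 9.318e+10 m; rₐ = 844.3 Gm = 8.443e+11 m.
Use the vis-viva equation v² = GM(2/r − 1/a) with a = (rₚ + rₐ)/2 = (9.318e+10 + 8.443e+11)/2 = 4.6874e+11 m.
vₚ = √(GM · (2/rₚ − 1/a)) = √(5.688e+19 · (2/9.318e+10 − 1/4.6874e+11)) m/s ≈ 3.316e+04 m/s = 33.16 km/s.
vₐ = √(GM · (2/rₐ − 1/a)) = √(5.688e+19 · (2/8.443e+11 − 1/4.6874e+11)) m/s ≈ 3660 m/s = 3.66 km/s.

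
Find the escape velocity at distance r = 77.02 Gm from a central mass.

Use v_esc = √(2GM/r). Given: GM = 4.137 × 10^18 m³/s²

Convert to SI: r = 77.02 Gm = 7.702e+10 m.
Escape velocity comes from setting total energy to zero: ½v² − GM/r = 0 ⇒ v_esc = √(2GM / r).
v_esc = √(2 · 4.137e+18 / 7.702e+10) m/s ≈ 1.036e+04 m/s = 10.36 km/s.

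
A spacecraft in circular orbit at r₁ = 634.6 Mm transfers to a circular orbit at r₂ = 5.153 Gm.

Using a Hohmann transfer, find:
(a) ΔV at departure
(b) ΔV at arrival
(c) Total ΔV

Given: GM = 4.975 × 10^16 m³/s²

Convert to SI: r₁ = 634.6 Mm = 6.346e+08 m; r₂ = 5.153 Gm = 5.153e+09 m.
Transfer semi-major axis: a_t = (r₁ + r₂)/2 = (6.346e+08 + 5.153e+09)/2 = 2.8938e+09 m.
Circular speeds: v₁ = √(GM/r₁) = 8854.14 m/s, v₂ = √(GM/r₂) = 3107.18 m/s.
Transfer speeds (vis-viva v² = GM(2/r − 1/a_t)): v₁ᵗ = 11815.2 m/s, v₂ᵗ = 1455.06 m/s.
(a) ΔV₁ = |v₁ᵗ − v₁| ≈ 2961 m/s = 2.961 km/s.
(b) ΔV₂ = |v₂ − v₂ᵗ| ≈ 1652 m/s = 1.652 km/s.
(c) ΔV_total = ΔV₁ + ΔV₂ ≈ 4613 m/s = 4.613 km/s.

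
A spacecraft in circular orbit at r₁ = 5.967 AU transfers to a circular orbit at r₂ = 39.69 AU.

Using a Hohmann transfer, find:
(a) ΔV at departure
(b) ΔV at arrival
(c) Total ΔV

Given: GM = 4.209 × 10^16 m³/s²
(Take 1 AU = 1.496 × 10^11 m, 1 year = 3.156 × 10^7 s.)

Convert to SI: r₁ = 5.967 AU = 8.92663e+11 m; r₂ = 39.69 AU = 5.93762e+12 m.
Transfer semi-major axis: a_t = (r₁ + r₂)/2 = (8.92663e+11 + 5.93762e+12)/2 = 3.41514e+12 m.
Circular speeds: v₁ = √(GM/r₁) = 217.143 m/s, v₂ = √(GM/r₂) = 84.1944 m/s.
Transfer speeds (vis-viva v² = GM(2/r − 1/a_t)): v₁ᵗ = 286.317 m/s, v₂ᵗ = 43.045 m/s.
(a) ΔV₁ = |v₁ᵗ − v₁| ≈ 69.17 m/s = 0.01459 AU/year.
(b) ΔV₂ = |v₂ − v₂ᵗ| ≈ 41.15 m/s = 0.008681 AU/year.
(c) ΔV_total = ΔV₁ + ΔV₂ ≈ 110.3 m/s = 0.02327 AU/year.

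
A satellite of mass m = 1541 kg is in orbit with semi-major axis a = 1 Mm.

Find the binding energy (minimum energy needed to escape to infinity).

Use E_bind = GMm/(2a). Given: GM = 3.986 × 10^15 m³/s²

Convert to SI: a = 1 Mm = 1e+06 m.
Total orbital energy is E = −GMm/(2a); binding energy is E_bind = −E = GMm/(2a).
E_bind = 3.986e+15 · 1541 / (2 · 1e+06) J ≈ 3.071e+12 J = 3.071 TJ.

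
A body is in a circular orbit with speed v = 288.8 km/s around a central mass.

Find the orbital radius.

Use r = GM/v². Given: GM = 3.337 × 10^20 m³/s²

Convert to SI: v = 288.8 km/s = 288800 m/s.
For a circular orbit, v² = GM / r, so r = GM / v².
r = 3.337e+20 / (288800)² m ≈ 4.001e+09 m = 4.001 Gm.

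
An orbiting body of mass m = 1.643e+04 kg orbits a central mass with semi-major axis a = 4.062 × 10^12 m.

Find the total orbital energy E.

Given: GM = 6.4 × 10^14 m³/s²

E = −GMm / (2a).
E = −6.4e+14 · 1.643e+04 / (2 · 4.062e+12) J ≈ -1.294e+06 J = -1.294 MJ.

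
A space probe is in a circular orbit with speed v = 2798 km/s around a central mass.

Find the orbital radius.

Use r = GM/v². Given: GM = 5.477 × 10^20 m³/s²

Convert to SI: v = 2798 km/s = 2.798e+06 m/s.
For a circular orbit, v² = GM / r, so r = GM / v².
r = 5.477e+20 / (2.798e+06)² m ≈ 6.996e+07 m = 6.996 × 10^7 m.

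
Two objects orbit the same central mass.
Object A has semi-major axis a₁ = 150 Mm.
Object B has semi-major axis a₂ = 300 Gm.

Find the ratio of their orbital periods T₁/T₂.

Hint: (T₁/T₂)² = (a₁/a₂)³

Convert to SI: a₁ = 150 Mm = 1.5e+08 m; a₂ = 300 Gm = 3e+11 m.
From Kepler's third law, (T₁/T₂)² = (a₁/a₂)³, so T₁/T₂ = (a₁/a₂)^(3/2).
a₁/a₂ = 1.5e+08 / 3e+11 = 0.0005.
T₁/T₂ = (0.0005)^(3/2) ≈ 1.118e-05.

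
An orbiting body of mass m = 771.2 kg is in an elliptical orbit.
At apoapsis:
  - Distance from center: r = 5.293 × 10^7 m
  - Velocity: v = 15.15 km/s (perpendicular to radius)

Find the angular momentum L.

Convert to SI: v = 15.15 km/s = 15150 m/s.
Since v is perpendicular to r, L = m · v · r.
L = 771.2 · 15150 · 5.293e+07 kg·m²/s ≈ 6.184e+14 kg·m²/s.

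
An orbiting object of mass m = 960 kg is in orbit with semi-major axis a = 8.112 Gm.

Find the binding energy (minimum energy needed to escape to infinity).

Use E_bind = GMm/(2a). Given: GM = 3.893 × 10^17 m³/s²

Convert to SI: a = 8.112 Gm = 8.112e+09 m.
Total orbital energy is E = −GMm/(2a); binding energy is E_bind = −E = GMm/(2a).
E_bind = 3.893e+17 · 960 / (2 · 8.112e+09) J ≈ 2.304e+10 J = 23.04 GJ.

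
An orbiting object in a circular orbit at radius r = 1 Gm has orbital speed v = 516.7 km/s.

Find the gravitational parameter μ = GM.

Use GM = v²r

Convert to SI: r = 1 Gm = 1e+09 m; v = 516.7 km/s = 516700 m/s.
For a circular orbit v² = GM/r, so GM = v² · r.
GM = (516700)² · 1e+09 m³/s² ≈ 2.67e+20 m³/s² = 2.67 × 10^20 m³/s².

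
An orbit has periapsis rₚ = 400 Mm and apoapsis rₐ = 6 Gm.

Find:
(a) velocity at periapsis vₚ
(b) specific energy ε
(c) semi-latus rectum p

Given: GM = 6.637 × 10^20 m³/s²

Convert to SI: rₚ = 400 Mm = 4e+08 m; rₐ = 6 Gm = 6e+09 m.
(a) With a = (rₚ + rₐ)/2 = 3.2e+09 m, vₚ = √(GM (2/rₚ − 1/a)) = √(6.637e+20 · (2/4e+08 − 1/3.2e+09)) m/s ≈ 1.764e+06 m/s
(b) With a = (rₚ + rₐ)/2 = 3.2e+09 m, ε = −GM/(2a) = −6.637e+20/(2 · 3.2e+09) J/kg ≈ -1.037e+11 J/kg
(c) From a = (rₚ + rₐ)/2 = 3.2e+09 m and e = (rₐ − rₚ)/(rₐ + rₚ) = 0.875, p = a(1 − e²) = 3.2e+09 · (1 − (0.875)²) ≈ 7.5e+08 m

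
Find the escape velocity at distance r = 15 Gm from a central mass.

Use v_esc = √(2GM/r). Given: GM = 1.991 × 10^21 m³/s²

Convert to SI: r = 15 Gm = 1.5e+10 m.
Escape velocity comes from setting total energy to zero: ½v² − GM/r = 0 ⇒ v_esc = √(2GM / r).
v_esc = √(2 · 1.991e+21 / 1.5e+10) m/s ≈ 5.152e+05 m/s = 515.2 km/s.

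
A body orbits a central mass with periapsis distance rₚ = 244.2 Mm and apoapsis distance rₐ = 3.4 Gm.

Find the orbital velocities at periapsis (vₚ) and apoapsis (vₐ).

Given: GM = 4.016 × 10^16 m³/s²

Convert to SI: rₚ = 244.2 Mm = 2.442e+08 m; rₐ = 3.4 Gm = 3.4e+09 m.
Use the vis-viva equation v² = GM(2/r − 1/a) with a = (rₚ + rₐ)/2 = (2.442e+08 + 3.4e+09)/2 = 1.8221e+09 m.
vₚ = √(GM · (2/rₚ − 1/a)) = √(4.016e+16 · (2/2.442e+08 − 1/1.8221e+09)) m/s ≈ 1.752e+04 m/s = 17.52 km/s.
vₐ = √(GM · (2/rₐ − 1/a)) = √(4.016e+16 · (2/3.4e+09 − 1/1.8221e+09)) m/s ≈ 1258 m/s = 1.258 km/s.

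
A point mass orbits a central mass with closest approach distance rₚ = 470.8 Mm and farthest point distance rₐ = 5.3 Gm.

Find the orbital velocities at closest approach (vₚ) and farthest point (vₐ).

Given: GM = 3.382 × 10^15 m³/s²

Convert to SI: rₚ = 470.8 Mm = 4.708e+08 m; rₐ = 5.3 Gm = 5.3e+09 m.
Use the vis-viva equation v² = GM(2/r − 1/a) with a = (rₚ + rₐ)/2 = (4.708e+08 + 5.3e+09)/2 = 2.8854e+09 m.
vₚ = √(GM · (2/rₚ − 1/a)) = √(3.382e+15 · (2/4.708e+08 − 1/2.8854e+09)) m/s ≈ 3632 m/s = 3.632 km/s.
vₐ = √(GM · (2/rₐ − 1/a)) = √(3.382e+15 · (2/5.3e+09 − 1/2.8854e+09)) m/s ≈ 322.7 m/s = 322.7 m/s.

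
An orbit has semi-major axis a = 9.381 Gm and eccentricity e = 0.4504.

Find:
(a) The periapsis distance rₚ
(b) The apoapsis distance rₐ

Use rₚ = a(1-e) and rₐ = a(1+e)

Convert to SI: a = 9.381 Gm = 9.381e+09 m.
(a) rₚ = a(1 − e) = 9.381e+09 · (1 − 0.4504) = 9.381e+09 · 0.5496 ≈ 5.156e+09 m = 5.156 Gm.
(b) rₐ = a(1 + e) = 9.381e+09 · (1 + 0.4504) = 9.381e+09 · 1.4504 ≈ 1.361e+10 m = 13.61 Gm.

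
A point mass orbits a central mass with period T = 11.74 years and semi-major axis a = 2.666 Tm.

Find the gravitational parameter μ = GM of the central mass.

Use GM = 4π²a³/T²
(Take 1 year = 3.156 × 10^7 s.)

Convert to SI: T = 11.74 years = 3.70514e+08 s; a = 2.666 Tm = 2.666e+12 m.
GM = 4π² · a³ / T².
GM = 4π² · (2.666e+12)³ / (3.70514e+08)² m³/s² ≈ 5.449e+21 m³/s² = 5.449 × 10^21 m³/s².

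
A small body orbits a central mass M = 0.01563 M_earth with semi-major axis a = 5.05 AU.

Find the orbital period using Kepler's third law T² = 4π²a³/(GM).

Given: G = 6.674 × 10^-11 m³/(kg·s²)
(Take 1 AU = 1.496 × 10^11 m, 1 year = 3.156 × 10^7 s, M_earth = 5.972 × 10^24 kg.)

Convert to SI: a = 5.05 AU = 7.5548e+11 m; M = 0.01563 M_earth = 9.33424e+22 kg.
GM = G · M = 6.674e-11 · 9.33424e+22 = 6.22967e+12 m³/s².
Kepler's third law: T = 2π √(a³ / GM).
Substituting a = 7.5548e+11 m and GM = 6.22967e+12 m³/s²:
T = 2π √((7.5548e+11)³ / 6.22967e+12) s
T ≈ 1.653e+12 s = 5.238e+04 years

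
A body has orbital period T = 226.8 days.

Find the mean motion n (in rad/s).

Convert to SI: T = 226.8 days = 1.95955e+07 s.
n = 2π / T.
n = 2π / 1.95955e+07 s ≈ 3.206e-07 rad/s.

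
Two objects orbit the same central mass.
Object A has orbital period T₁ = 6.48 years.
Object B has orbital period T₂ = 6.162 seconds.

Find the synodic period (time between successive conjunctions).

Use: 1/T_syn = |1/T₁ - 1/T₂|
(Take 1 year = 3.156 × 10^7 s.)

Convert to SI: T₁ = 6.48 years = 2.04509e+08 s.
T_syn = |T₁ · T₂ / (T₁ − T₂)|.
T_syn = |2.04509e+08 · 6.162 / (2.04509e+08 − 6.162)| s ≈ 6.162 s = 6.162 seconds.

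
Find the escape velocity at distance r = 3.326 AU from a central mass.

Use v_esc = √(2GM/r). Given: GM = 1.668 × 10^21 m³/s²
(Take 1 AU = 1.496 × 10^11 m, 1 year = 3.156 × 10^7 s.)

Convert to SI: r = 3.326 AU = 4.9757e+11 m.
Escape velocity comes from setting total energy to zero: ½v² − GM/r = 0 ⇒ v_esc = √(2GM / r).
v_esc = √(2 · 1.668e+21 / 4.9757e+11) m/s ≈ 8.188e+04 m/s = 17.27 AU/year.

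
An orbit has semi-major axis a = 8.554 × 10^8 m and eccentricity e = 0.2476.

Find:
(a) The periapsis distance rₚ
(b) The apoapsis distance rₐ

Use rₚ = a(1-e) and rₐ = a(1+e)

(a) rₚ = a(1 − e) = 8.554e+08 · (1 − 0.2476) = 8.554e+08 · 0.7524 ≈ 6.436e+08 m = 6.436 × 10^8 m.
(b) rₐ = a(1 + e) = 8.554e+08 · (1 + 0.2476) = 8.554e+08 · 1.2476 ≈ 1.067e+09 m = 1.067 × 10^9 m.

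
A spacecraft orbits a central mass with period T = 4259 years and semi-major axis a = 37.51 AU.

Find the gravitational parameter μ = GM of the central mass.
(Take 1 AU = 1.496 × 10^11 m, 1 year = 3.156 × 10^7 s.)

Convert to SI: T = 4259 years = 1.34414e+11 s; a = 37.51 AU = 5.6115e+12 m.
GM = 4π² · a³ / T².
GM = 4π² · (5.6115e+12)³ / (1.34414e+11)² m³/s² ≈ 3.861e+17 m³/s² = 3.861 × 10^17 m³/s².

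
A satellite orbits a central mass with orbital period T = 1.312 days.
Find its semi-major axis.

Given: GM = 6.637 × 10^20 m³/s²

Convert to SI: T = 1.312 days = 113357 s.
Invert Kepler's third law: a = (GM · T² / (4π²))^(1/3).
Substituting T = 113357 s and GM = 6.637e+20 m³/s²:
a = (6.637e+20 · (113357)² / (4π²))^(1/3) m
a ≈ 6e+09 m = 6 Gm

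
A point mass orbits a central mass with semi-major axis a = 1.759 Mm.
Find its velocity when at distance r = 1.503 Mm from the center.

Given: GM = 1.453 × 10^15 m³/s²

Convert to SI: a = 1.759 Mm = 1.759e+06 m; r = 1.503 Mm = 1.503e+06 m.
Vis-viva: v = √(GM · (2/r − 1/a)).
2/r − 1/a = 2/1.503e+06 − 1/1.759e+06 = 7.62167e-07 m⁻¹.
v = √(1.453e+15 · 7.62167e-07) m/s ≈ 3.328e+04 m/s = 33.28 km/s.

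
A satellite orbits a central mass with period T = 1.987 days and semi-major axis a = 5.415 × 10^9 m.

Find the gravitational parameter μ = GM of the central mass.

Convert to SI: T = 1.987 days = 171677 s.
GM = 4π² · a³ / T².
GM = 4π² · (5.415e+09)³ / (171677)² m³/s² ≈ 2.127e+20 m³/s² = 2.127 × 10^20 m³/s².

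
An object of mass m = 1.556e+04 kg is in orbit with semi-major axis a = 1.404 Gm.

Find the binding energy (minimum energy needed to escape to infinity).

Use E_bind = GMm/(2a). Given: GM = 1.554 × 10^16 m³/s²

Convert to SI: a = 1.404 Gm = 1.404e+09 m.
Total orbital energy is E = −GMm/(2a); binding energy is E_bind = −E = GMm/(2a).
E_bind = 1.554e+16 · 1.556e+04 / (2 · 1.404e+09) J ≈ 8.611e+10 J = 86.11 GJ.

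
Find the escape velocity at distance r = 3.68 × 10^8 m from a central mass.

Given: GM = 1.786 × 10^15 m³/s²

Escape velocity comes from setting total energy to zero: ½v² − GM/r = 0 ⇒ v_esc = √(2GM / r).
v_esc = √(2 · 1.786e+15 / 3.68e+08) m/s ≈ 3116 m/s = 3.116 km/s.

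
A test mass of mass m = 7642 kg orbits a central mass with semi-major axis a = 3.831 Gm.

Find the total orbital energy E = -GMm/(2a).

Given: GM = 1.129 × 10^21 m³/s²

Convert to SI: a = 3.831 Gm = 3.831e+09 m.
E = −GMm / (2a).
E = −1.129e+21 · 7642 / (2 · 3.831e+09) J ≈ -1.126e+15 J = -1.126 PJ.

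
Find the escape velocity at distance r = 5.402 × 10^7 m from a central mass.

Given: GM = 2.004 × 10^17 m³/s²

Escape velocity comes from setting total energy to zero: ½v² − GM/r = 0 ⇒ v_esc = √(2GM / r).
v_esc = √(2 · 2.004e+17 / 5.402e+07) m/s ≈ 8.614e+04 m/s = 86.14 km/s.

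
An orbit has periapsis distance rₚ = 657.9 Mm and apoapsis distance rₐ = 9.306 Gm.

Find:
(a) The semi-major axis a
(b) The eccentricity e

Convert to SI: rₚ = 657.9 Mm = 6.579e+08 m; rₐ = 9.306 Gm = 9.306e+09 m.
(a) a = (rₚ + rₐ) / 2 = (6.579e+08 + 9.306e+09) / 2 ≈ 4.982e+09 m = 4.982 Gm.
(b) e = (rₐ − rₚ) / (rₐ + rₚ) = (9.306e+09 − 6.579e+08) / (9.306e+09 + 6.579e+08) ≈ 0.8679.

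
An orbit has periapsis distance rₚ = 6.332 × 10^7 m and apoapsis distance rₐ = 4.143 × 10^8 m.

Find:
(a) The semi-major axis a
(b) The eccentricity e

(a) a = (rₚ + rₐ) / 2 = (6.332e+07 + 4.143e+08) / 2 ≈ 2.388e+08 m = 2.388 × 10^8 m.
(b) e = (rₐ − rₚ) / (rₐ + rₚ) = (4.143e+08 − 6.332e+07) / (4.143e+08 + 6.332e+07) ≈ 0.7349.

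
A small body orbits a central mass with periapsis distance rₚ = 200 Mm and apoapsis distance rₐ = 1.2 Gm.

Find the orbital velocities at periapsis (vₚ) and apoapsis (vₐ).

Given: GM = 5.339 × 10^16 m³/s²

Convert to SI: rₚ = 200 Mm = 2e+08 m; rₐ = 1.2 Gm = 1.2e+09 m.
Use the vis-viva equation v² = GM(2/r − 1/a) with a = (rₚ + rₐ)/2 = (2e+08 + 1.2e+09)/2 = 7e+08 m.
vₚ = √(GM · (2/rₚ − 1/a)) = √(5.339e+16 · (2/2e+08 − 1/7e+08)) m/s ≈ 2.139e+04 m/s = 21.39 km/s.
vₐ = √(GM · (2/rₐ − 1/a)) = √(5.339e+16 · (2/1.2e+09 − 1/7e+08)) m/s ≈ 3565 m/s = 3.565 km/s.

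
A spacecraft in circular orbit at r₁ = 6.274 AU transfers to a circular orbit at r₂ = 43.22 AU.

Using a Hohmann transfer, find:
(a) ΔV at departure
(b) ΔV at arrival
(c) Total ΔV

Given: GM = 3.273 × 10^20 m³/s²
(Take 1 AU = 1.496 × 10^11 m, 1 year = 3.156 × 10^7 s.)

Convert to SI: r₁ = 6.274 AU = 9.3859e+11 m; r₂ = 43.22 AU = 6.46571e+12 m.
Transfer semi-major axis: a_t = (r₁ + r₂)/2 = (9.3859e+11 + 6.46571e+12)/2 = 3.70215e+12 m.
Circular speeds: v₁ = √(GM/r₁) = 18673.9 m/s, v₂ = √(GM/r₂) = 7114.83 m/s.
Transfer speeds (vis-viva v² = GM(2/r − 1/a_t)): v₁ᵗ = 24678.3 m/s, v₂ᵗ = 3582.41 m/s.
(a) ΔV₁ = |v₁ᵗ − v₁| ≈ 6004 m/s = 1.267 AU/year.
(b) ΔV₂ = |v₂ − v₂ᵗ| ≈ 3532 m/s = 0.7452 AU/year.
(c) ΔV_total = ΔV₁ + ΔV₂ ≈ 9537 m/s = 2.012 AU/year.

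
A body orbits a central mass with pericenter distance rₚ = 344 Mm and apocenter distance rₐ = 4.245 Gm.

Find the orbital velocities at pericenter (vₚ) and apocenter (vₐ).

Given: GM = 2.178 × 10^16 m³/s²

Convert to SI: rₚ = 344 Mm = 3.44e+08 m; rₐ = 4.245 Gm = 4.245e+09 m.
Use the vis-viva equation v² = GM(2/r − 1/a) with a = (rₚ + rₐ)/2 = (3.44e+08 + 4.245e+09)/2 = 2.2945e+09 m.
vₚ = √(GM · (2/rₚ − 1/a)) = √(2.178e+16 · (2/3.44e+08 − 1/2.2945e+09)) m/s ≈ 1.082e+04 m/s = 10.82 km/s.
vₐ = √(GM · (2/rₐ − 1/a)) = √(2.178e+16 · (2/4.245e+09 − 1/2.2945e+09)) m/s ≈ 877.1 m/s = 877.1 m/s.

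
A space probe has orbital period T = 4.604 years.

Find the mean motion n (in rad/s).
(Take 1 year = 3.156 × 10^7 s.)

Convert to SI: T = 4.604 years = 1.45302e+08 s.
n = 2π / T.
n = 2π / 1.45302e+08 s ≈ 4.324e-08 rad/s.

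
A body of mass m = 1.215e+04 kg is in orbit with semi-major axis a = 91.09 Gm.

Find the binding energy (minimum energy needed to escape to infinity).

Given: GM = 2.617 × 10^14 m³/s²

Convert to SI: a = 91.09 Gm = 9.109e+10 m.
Total orbital energy is E = −GMm/(2a); binding energy is E_bind = −E = GMm/(2a).
E_bind = 2.617e+14 · 1.215e+04 / (2 · 9.109e+10) J ≈ 1.745e+07 J = 17.45 MJ.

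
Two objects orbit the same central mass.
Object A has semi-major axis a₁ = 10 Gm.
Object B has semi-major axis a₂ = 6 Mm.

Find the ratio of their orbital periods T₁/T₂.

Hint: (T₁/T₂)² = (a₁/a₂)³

Convert to SI: a₁ = 10 Gm = 1e+10 m; a₂ = 6 Mm = 6e+06 m.
From Kepler's third law, (T₁/T₂)² = (a₁/a₂)³, so T₁/T₂ = (a₁/a₂)^(3/2).
a₁/a₂ = 1e+10 / 6e+06 = 1666.67.
T₁/T₂ = (1666.67)^(3/2) ≈ 6.804e+04.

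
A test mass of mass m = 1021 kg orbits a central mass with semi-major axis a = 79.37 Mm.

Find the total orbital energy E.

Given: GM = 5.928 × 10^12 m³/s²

Convert to SI: a = 79.37 Mm = 7.937e+07 m.
E = −GMm / (2a).
E = −5.928e+12 · 1021 / (2 · 7.937e+07) J ≈ -3.813e+07 J = -38.13 MJ.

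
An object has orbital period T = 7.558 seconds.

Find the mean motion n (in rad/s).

n = 2π / T.
n = 2π / 7.558 s ≈ 0.8313 rad/s.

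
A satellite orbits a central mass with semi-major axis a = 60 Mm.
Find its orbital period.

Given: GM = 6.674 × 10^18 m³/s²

Convert to SI: a = 60 Mm = 6e+07 m.
Kepler's third law: T = 2π √(a³ / GM).
Substituting a = 6e+07 m and GM = 6.674e+18 m³/s²:
T = 2π √((6e+07)³ / 6.674e+18) s
T ≈ 1130 s = 18.84 minutes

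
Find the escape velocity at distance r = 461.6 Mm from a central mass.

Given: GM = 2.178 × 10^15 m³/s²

Convert to SI: r = 461.6 Mm = 4.616e+08 m.
Escape velocity comes from setting total energy to zero: ½v² − GM/r = 0 ⇒ v_esc = √(2GM / r).
v_esc = √(2 · 2.178e+15 / 4.616e+08) m/s ≈ 3072 m/s = 3.072 km/s.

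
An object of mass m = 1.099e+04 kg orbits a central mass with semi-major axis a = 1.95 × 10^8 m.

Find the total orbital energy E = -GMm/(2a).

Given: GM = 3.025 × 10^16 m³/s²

E = −GMm / (2a).
E = −3.025e+16 · 1.099e+04 / (2 · 1.95e+08) J ≈ -8.524e+11 J = -852.4 GJ.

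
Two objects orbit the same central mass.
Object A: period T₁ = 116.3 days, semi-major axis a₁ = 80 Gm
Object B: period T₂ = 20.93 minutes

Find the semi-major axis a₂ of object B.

Convert to SI: T₁ = 116.3 days = 1.00483e+07 s; a₁ = 80 Gm = 8e+10 m; T₂ = 20.93 minutes = 1255.8 s.
Kepler's third law: (T₁/T₂)² = (a₁/a₂)³ ⇒ a₂ = a₁ · (T₂/T₁)^(2/3).
T₂/T₁ = 1255.8 / 1.00483e+07 = 0.000124976.
a₂ = 8e+10 · (0.000124976)^(2/3) m ≈ 2e+08 m = 200 Mm.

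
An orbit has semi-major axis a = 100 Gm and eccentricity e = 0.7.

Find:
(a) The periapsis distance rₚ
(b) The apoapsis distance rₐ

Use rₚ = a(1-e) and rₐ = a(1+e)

Convert to SI: a = 100 Gm = 1e+11 m.
(a) rₚ = a(1 − e) = 1e+11 · (1 − 0.7) = 1e+11 · 0.3 ≈ 3e+10 m = 30 Gm.
(b) rₐ = a(1 + e) = 1e+11 · (1 + 0.7) = 1e+11 · 1.7 ≈ 1.7e+11 m = 170 Gm.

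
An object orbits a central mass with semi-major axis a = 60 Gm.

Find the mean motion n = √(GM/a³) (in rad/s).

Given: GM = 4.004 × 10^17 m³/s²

Convert to SI: a = 60 Gm = 6e+10 m.
n = √(GM / a³).
n = √(4.004e+17 / (6e+10)³) rad/s ≈ 4.305e-08 rad/s.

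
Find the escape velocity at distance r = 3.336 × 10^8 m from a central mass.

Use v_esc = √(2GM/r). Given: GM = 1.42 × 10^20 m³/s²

Escape velocity comes from setting total energy to zero: ½v² − GM/r = 0 ⇒ v_esc = √(2GM / r).
v_esc = √(2 · 1.42e+20 / 3.336e+08) m/s ≈ 9.227e+05 m/s = 922.7 km/s.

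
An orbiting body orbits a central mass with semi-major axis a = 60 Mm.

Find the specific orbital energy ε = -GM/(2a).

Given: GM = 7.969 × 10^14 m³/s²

Convert to SI: a = 60 Mm = 6e+07 m.
ε = −GM / (2a).
ε = −7.969e+14 / (2 · 6e+07) J/kg ≈ -6.641e+06 J/kg = -6.641 MJ/kg.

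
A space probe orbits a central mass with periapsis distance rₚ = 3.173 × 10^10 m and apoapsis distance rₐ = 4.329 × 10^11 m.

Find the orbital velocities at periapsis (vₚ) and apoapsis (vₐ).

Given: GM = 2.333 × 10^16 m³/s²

Use the vis-viva equation v² = GM(2/r − 1/a) with a = (rₚ + rₐ)/2 = (3.173e+10 + 4.329e+11)/2 = 2.32315e+11 m.
vₚ = √(GM · (2/rₚ − 1/a)) = √(2.333e+16 · (2/3.173e+10 − 1/2.32315e+11)) m/s ≈ 1171 m/s = 1.171 km/s.
vₐ = √(GM · (2/rₐ − 1/a)) = √(2.333e+16 · (2/4.329e+11 − 1/2.32315e+11)) m/s ≈ 85.79 m/s = 85.79 m/s.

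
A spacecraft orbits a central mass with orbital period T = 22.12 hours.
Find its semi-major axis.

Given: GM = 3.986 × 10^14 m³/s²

Convert to SI: T = 22.12 hours = 79632 s.
Invert Kepler's third law: a = (GM · T² / (4π²))^(1/3).
Substituting T = 79632 s and GM = 3.986e+14 m³/s²:
a = (3.986e+14 · (79632)² / (4π²))^(1/3) m
a ≈ 4.001e+07 m = 40.01 Mm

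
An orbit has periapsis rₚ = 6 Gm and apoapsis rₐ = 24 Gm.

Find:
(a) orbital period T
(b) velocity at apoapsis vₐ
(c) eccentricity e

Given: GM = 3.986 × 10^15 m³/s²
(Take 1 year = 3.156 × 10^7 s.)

Convert to SI: rₚ = 6 Gm = 6e+09 m; rₐ = 24 Gm = 2.4e+10 m.
(a) With a = (rₚ + rₐ)/2 = 1.5e+10 m, T = 2π √(a³/GM) = 2π √((1.5e+10)³/3.986e+15) s ≈ 1.828e+08 s
(b) With a = (rₚ + rₐ)/2 = 1.5e+10 m, vₐ = √(GM (2/rₐ − 1/a)) = √(3.986e+15 · (2/2.4e+10 − 1/1.5e+10)) m/s ≈ 257.7 m/s
(c) e = (rₐ − rₚ)/(rₐ + rₚ) = (2.4e+10 − 6e+09)/(2.4e+10 + 6e+09) ≈ 0.6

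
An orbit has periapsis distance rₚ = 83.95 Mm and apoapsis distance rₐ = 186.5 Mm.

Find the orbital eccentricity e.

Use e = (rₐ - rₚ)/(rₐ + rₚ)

Convert to SI: rₚ = 83.95 Mm = 8.395e+07 m; rₐ = 186.5 Mm = 1.865e+08 m.
e = (rₐ − rₚ) / (rₐ + rₚ).
e = (1.865e+08 − 8.395e+07) / (1.865e+08 + 8.395e+07) = 1.0255e+08 / 2.7045e+08 ≈ 0.3792.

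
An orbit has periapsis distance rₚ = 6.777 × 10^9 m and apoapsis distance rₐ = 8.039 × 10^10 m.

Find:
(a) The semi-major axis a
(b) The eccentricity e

(a) a = (rₚ + rₐ) / 2 = (6.777e+09 + 8.039e+10) / 2 ≈ 4.358e+10 m = 4.358 × 10^10 m.
(b) e = (rₐ − rₚ) / (rₐ + rₚ) = (8.039e+10 − 6.777e+09) / (8.039e+10 + 6.777e+09) ≈ 0.8445.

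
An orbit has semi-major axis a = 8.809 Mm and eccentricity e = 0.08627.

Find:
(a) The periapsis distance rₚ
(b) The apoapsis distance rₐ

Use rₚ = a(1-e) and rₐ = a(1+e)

Convert to SI: a = 8.809 Mm = 8.809e+06 m.
(a) rₚ = a(1 − e) = 8.809e+06 · (1 − 0.08627) = 8.809e+06 · 0.91373 ≈ 8.049e+06 m = 8.049 Mm.
(b) rₐ = a(1 + e) = 8.809e+06 · (1 + 0.08627) = 8.809e+06 · 1.08627 ≈ 9.569e+06 m = 9.569 Mm.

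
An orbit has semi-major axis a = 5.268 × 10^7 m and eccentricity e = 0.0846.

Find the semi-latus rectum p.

p = a (1 − e²).
p = 5.268e+07 · (1 − (0.0846)²) = 5.268e+07 · 0.992843 ≈ 5.23e+07 m = 5.23 × 10^7 m.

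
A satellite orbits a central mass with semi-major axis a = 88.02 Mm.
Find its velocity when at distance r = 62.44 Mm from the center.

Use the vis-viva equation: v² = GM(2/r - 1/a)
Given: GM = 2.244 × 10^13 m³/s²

Convert to SI: a = 88.02 Mm = 8.802e+07 m; r = 62.44 Mm = 6.244e+07 m.
Vis-viva: v = √(GM · (2/r − 1/a)).
2/r − 1/a = 2/6.244e+07 − 1/8.802e+07 = 2.06697e-08 m⁻¹.
v = √(2.244e+13 · 2.06697e-08) m/s ≈ 681 m/s = 681 m/s.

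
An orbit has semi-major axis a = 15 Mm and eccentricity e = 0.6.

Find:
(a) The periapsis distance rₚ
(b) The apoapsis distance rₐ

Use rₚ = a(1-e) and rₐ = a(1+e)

Convert to SI: a = 15 Mm = 1.5e+07 m.
(a) rₚ = a(1 − e) = 1.5e+07 · (1 − 0.6) = 1.5e+07 · 0.4 ≈ 6e+06 m = 6 Mm.
(b) rₐ = a(1 + e) = 1.5e+07 · (1 + 0.6) = 1.5e+07 · 1.6 ≈ 2.4e+07 m = 24 Mm.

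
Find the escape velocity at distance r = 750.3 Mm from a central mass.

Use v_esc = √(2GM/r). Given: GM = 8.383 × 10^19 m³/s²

Convert to SI: r = 750.3 Mm = 7.503e+08 m.
Escape velocity comes from setting total energy to zero: ½v² − GM/r = 0 ⇒ v_esc = √(2GM / r).
v_esc = √(2 · 8.383e+19 / 7.503e+08) m/s ≈ 4.727e+05 m/s = 472.7 km/s.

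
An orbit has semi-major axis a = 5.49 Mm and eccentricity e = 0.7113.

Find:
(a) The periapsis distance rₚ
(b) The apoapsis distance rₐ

Convert to SI: a = 5.49 Mm = 5.49e+06 m.
(a) rₚ = a(1 − e) = 5.49e+06 · (1 − 0.7113) = 5.49e+06 · 0.2887 ≈ 1.585e+06 m = 1.585 Mm.
(b) rₐ = a(1 + e) = 5.49e+06 · (1 + 0.7113) = 5.49e+06 · 1.7113 ≈ 9.395e+06 m = 9.395 Mm.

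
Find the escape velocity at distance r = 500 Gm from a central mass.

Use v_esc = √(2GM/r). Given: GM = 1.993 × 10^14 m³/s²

Convert to SI: r = 500 Gm = 5e+11 m.
Escape velocity comes from setting total energy to zero: ½v² − GM/r = 0 ⇒ v_esc = √(2GM / r).
v_esc = √(2 · 1.993e+14 / 5e+11) m/s ≈ 28.23 m/s = 28.23 m/s.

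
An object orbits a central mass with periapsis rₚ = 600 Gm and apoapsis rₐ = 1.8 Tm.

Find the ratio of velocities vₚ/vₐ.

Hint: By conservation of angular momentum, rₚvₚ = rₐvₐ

Convert to SI: rₚ = 600 Gm = 6e+11 m; rₐ = 1.8 Tm = 1.8e+12 m.
Conservation of angular momentum gives rₚvₚ = rₐvₐ, so vₚ/vₐ = rₐ/rₚ.
vₚ/vₐ = 1.8e+12 / 6e+11 ≈ 3.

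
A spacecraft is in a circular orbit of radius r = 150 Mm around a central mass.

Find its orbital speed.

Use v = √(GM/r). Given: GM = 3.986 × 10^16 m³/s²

Convert to SI: r = 150 Mm = 1.5e+08 m.
For a circular orbit, gravity supplies the centripetal force, so v = √(GM / r).
v = √(3.986e+16 / 1.5e+08) m/s ≈ 1.63e+04 m/s = 16.3 km/s.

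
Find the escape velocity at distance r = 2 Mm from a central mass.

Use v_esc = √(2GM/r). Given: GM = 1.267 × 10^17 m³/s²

Convert to SI: r = 2 Mm = 2e+06 m.
Escape velocity comes from setting total energy to zero: ½v² − GM/r = 0 ⇒ v_esc = √(2GM / r).
v_esc = √(2 · 1.267e+17 / 2e+06) m/s ≈ 3.559e+05 m/s = 355.9 km/s.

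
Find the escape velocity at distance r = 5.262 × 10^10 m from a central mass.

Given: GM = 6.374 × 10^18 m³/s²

Escape velocity comes from setting total energy to zero: ½v² − GM/r = 0 ⇒ v_esc = √(2GM / r).
v_esc = √(2 · 6.374e+18 / 5.262e+10) m/s ≈ 1.556e+04 m/s = 15.56 km/s.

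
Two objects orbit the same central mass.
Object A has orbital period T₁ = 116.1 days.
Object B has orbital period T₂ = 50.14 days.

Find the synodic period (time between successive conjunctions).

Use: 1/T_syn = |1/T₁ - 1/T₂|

Convert to SI: T₁ = 116.1 days = 1.0031e+07 s; T₂ = 50.14 days = 4.3321e+06 s.
T_syn = |T₁ · T₂ / (T₁ − T₂)|.
T_syn = |1.0031e+07 · 4.3321e+06 / (1.0031e+07 − 4.3321e+06)| s ≈ 7.625e+06 s = 88.25 days.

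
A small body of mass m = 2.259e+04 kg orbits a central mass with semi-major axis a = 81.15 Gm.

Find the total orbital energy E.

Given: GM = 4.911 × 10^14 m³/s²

Convert to SI: a = 81.15 Gm = 8.115e+10 m.
E = −GMm / (2a).
E = −4.911e+14 · 2.259e+04 / (2 · 8.115e+10) J ≈ -6.835e+07 J = -68.35 MJ.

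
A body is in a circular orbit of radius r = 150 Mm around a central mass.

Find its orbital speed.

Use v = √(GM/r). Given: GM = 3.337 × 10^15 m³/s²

Convert to SI: r = 150 Mm = 1.5e+08 m.
For a circular orbit, gravity supplies the centripetal force, so v = √(GM / r).
v = √(3.337e+15 / 1.5e+08) m/s ≈ 4717 m/s = 4.717 km/s.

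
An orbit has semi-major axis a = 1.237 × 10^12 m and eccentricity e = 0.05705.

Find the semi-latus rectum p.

p = a (1 − e²).
p = 1.237e+12 · (1 − (0.05705)²) = 1.237e+12 · 0.996745 ≈ 1.233e+12 m = 1.233 × 10^12 m.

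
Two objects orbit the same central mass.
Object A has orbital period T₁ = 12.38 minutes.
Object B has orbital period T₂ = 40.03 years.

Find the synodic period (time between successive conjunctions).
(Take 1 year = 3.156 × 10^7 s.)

Convert to SI: T₁ = 12.38 minutes = 742.8 s; T₂ = 40.03 years = 1.26335e+09 s.
T_syn = |T₁ · T₂ / (T₁ − T₂)|.
T_syn = |742.8 · 1.26335e+09 / (742.8 − 1.26335e+09)| s ≈ 742.8 s = 12.38 minutes.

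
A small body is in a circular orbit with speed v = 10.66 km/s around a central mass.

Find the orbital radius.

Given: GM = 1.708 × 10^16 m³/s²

Convert to SI: v = 10.66 km/s = 10660 m/s.
For a circular orbit, v² = GM / r, so r = GM / v².
r = 1.708e+16 / (10660)² m ≈ 1.503e+08 m = 150.3 Mm.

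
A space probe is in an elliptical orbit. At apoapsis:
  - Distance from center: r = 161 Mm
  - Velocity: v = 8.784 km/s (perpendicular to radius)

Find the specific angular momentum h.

Convert to SI: r = 161 Mm = 1.61e+08 m; v = 8.784 km/s = 8784 m/s.
With v perpendicular to r, h = r · v.
h = 1.61e+08 · 8784 m²/s ≈ 1.414e+12 m²/s.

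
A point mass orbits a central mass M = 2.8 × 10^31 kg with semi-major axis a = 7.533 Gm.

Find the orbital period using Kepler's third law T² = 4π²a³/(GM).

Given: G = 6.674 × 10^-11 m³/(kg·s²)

Convert to SI: a = 7.533 Gm = 7.533e+09 m.
GM = G · M = 6.674e-11 · 2.8e+31 = 1.86872e+21 m³/s².
Kepler's third law: T = 2π √(a³ / GM).
Substituting a = 7.533e+09 m and GM = 1.86872e+21 m³/s²:
T = 2π √((7.533e+09)³ / 1.86872e+21) s
T ≈ 9.503e+04 s = 1.1 days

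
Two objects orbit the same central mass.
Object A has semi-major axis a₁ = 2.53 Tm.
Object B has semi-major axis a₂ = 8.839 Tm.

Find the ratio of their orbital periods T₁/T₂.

Convert to SI: a₁ = 2.53 Tm = 2.53e+12 m; a₂ = 8.839 Tm = 8.839e+12 m.
From Kepler's third law, (T₁/T₂)² = (a₁/a₂)³, so T₁/T₂ = (a₁/a₂)^(3/2).
a₁/a₂ = 2.53e+12 / 8.839e+12 = 0.286231.
T₁/T₂ = (0.286231)^(3/2) ≈ 0.1531.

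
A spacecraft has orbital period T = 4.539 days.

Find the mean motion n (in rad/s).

Convert to SI: T = 4.539 days = 392170 s.
n = 2π / T.
n = 2π / 392170 s ≈ 1.602e-05 rad/s.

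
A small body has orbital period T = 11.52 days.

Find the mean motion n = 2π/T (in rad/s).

Convert to SI: T = 11.52 days = 995328 s.
n = 2π / T.
n = 2π / 995328 s ≈ 6.313e-06 rad/s.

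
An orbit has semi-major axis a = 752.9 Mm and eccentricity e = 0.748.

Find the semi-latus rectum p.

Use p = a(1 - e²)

Convert to SI: a = 752.9 Mm = 7.529e+08 m.
p = a (1 − e²).
p = 7.529e+08 · (1 − (0.748)²) = 7.529e+08 · 0.440496 ≈ 3.316e+08 m = 331.6 Mm.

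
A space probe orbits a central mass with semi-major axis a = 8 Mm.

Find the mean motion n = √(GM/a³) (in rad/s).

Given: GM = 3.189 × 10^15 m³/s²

Convert to SI: a = 8 Mm = 8e+06 m.
n = √(GM / a³).
n = √(3.189e+15 / (8e+06)³) rad/s ≈ 0.002496 rad/s.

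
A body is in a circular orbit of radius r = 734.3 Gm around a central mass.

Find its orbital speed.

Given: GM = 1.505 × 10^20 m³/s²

Convert to SI: r = 734.3 Gm = 7.343e+11 m.
For a circular orbit, gravity supplies the centripetal force, so v = √(GM / r).
v = √(1.505e+20 / 7.343e+11) m/s ≈ 1.432e+04 m/s = 14.32 km/s.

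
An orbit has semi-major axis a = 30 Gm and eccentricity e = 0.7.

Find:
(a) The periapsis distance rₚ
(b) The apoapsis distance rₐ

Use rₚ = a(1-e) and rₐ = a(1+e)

Convert to SI: a = 30 Gm = 3e+10 m.
(a) rₚ = a(1 − e) = 3e+10 · (1 − 0.7) = 3e+10 · 0.3 ≈ 9e+09 m = 9 Gm.
(b) rₐ = a(1 + e) = 3e+10 · (1 + 0.7) = 3e+10 · 1.7 ≈ 5.1e+10 m = 51 Gm.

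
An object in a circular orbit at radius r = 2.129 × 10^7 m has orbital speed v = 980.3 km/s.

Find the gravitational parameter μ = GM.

Convert to SI: v = 980.3 km/s = 980300 m/s.
For a circular orbit v² = GM/r, so GM = v² · r.
GM = (980300)² · 2.129e+07 m³/s² ≈ 2.046e+19 m³/s² = 2.046 × 10^19 m³/s².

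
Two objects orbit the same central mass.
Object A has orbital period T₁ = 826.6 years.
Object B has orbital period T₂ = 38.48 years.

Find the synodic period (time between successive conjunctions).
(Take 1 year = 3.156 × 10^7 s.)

Convert to SI: T₁ = 826.6 years = 2.60875e+10 s; T₂ = 38.48 years = 1.21443e+09 s.
T_syn = |T₁ · T₂ / (T₁ − T₂)|.
T_syn = |2.60875e+10 · 1.21443e+09 / (2.60875e+10 − 1.21443e+09)| s ≈ 1.274e+09 s = 40.36 years.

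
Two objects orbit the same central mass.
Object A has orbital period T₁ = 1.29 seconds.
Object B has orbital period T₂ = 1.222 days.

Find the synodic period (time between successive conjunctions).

Convert to SI: T₂ = 1.222 days = 105581 s.
T_syn = |T₁ · T₂ / (T₁ − T₂)|.
T_syn = |1.29 · 105581 / (1.29 − 105581)| s ≈ 1.29 s = 1.29 seconds.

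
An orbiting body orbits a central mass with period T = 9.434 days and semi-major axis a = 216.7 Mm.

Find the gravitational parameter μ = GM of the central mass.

Convert to SI: T = 9.434 days = 815098 s; a = 216.7 Mm = 2.167e+08 m.
GM = 4π² · a³ / T².
GM = 4π² · (2.167e+08)³ / (815098)² m³/s² ≈ 6.047e+14 m³/s² = 6.047 × 10^14 m³/s².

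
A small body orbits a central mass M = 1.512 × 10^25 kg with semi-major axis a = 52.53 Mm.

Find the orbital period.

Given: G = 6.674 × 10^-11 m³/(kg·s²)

Convert to SI: a = 52.53 Mm = 5.253e+07 m.
GM = G · M = 6.674e-11 · 1.512e+25 = 1.00911e+15 m³/s².
Kepler's third law: T = 2π √(a³ / GM).
Substituting a = 5.253e+07 m and GM = 1.00911e+15 m³/s²:
T = 2π √((5.253e+07)³ / 1.00911e+15) s
T ≈ 7.53e+04 s = 20.92 hours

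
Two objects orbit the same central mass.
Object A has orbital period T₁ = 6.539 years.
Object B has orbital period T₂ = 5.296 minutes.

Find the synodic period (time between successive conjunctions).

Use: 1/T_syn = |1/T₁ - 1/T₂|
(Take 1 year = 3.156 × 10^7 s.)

Convert to SI: T₁ = 6.539 years = 2.06371e+08 s; T₂ = 5.296 minutes = 317.76 s.
T_syn = |T₁ · T₂ / (T₁ − T₂)|.
T_syn = |2.06371e+08 · 317.76 / (2.06371e+08 − 317.76)| s ≈ 317.8 s = 5.296 minutes.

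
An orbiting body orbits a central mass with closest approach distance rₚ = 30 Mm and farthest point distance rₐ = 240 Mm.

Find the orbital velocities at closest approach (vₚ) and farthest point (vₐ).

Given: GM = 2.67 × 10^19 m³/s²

Convert to SI: rₚ = 30 Mm = 3e+07 m; rₐ = 240 Mm = 2.4e+08 m.
Use the vis-viva equation v² = GM(2/r − 1/a) with a = (rₚ + rₐ)/2 = (3e+07 + 2.4e+08)/2 = 1.35e+08 m.
vₚ = √(GM · (2/rₚ − 1/a)) = √(2.67e+19 · (2/3e+07 − 1/1.35e+08)) m/s ≈ 1.258e+06 m/s = 1258 km/s.
vₐ = √(GM · (2/rₐ − 1/a)) = √(2.67e+19 · (2/2.4e+08 − 1/1.35e+08)) m/s ≈ 1.572e+05 m/s = 157.2 km/s.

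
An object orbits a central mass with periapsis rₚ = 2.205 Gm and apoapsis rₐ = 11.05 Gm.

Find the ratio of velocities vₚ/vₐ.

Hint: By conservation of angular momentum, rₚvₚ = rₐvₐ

Convert to SI: rₚ = 2.205 Gm = 2.205e+09 m; rₐ = 11.05 Gm = 1.105e+10 m.
Conservation of angular momentum gives rₚvₚ = rₐvₐ, so vₚ/vₐ = rₐ/rₚ.
vₚ/vₐ = 1.105e+10 / 2.205e+09 ≈ 5.011.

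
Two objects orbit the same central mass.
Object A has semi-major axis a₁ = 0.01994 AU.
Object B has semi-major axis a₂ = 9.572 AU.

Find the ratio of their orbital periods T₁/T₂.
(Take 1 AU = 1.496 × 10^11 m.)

Convert to SI: a₁ = 0.01994 AU = 2.98302e+09 m; a₂ = 9.572 AU = 1.43197e+12 m.
From Kepler's third law, (T₁/T₂)² = (a₁/a₂)³, so T₁/T₂ = (a₁/a₂)^(3/2).
a₁/a₂ = 2.98302e+09 / 1.43197e+12 = 0.00208316.
T₁/T₂ = (0.00208316)^(3/2) ≈ 9.508e-05.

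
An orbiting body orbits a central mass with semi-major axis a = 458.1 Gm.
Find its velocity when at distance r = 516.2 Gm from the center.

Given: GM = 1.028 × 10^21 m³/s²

Convert to SI: a = 458.1 Gm = 4.581e+11 m; r = 516.2 Gm = 5.162e+11 m.
Vis-viva: v = √(GM · (2/r − 1/a)).
2/r − 1/a = 2/5.162e+11 − 1/4.581e+11 = 1.69154e-12 m⁻¹.
v = √(1.028e+21 · 1.69154e-12) m/s ≈ 4.17e+04 m/s = 41.7 km/s.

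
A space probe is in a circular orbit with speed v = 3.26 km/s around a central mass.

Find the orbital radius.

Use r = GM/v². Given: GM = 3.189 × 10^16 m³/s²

Convert to SI: v = 3.26 km/s = 3260 m/s.
For a circular orbit, v² = GM / r, so r = GM / v².
r = 3.189e+16 / (3260)² m ≈ 3.001e+09 m = 3.001 Gm.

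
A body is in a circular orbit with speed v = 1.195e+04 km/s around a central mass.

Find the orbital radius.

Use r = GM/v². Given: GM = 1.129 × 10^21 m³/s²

Convert to SI: v = 1.195e+04 km/s = 1.195e+07 m/s.
For a circular orbit, v² = GM / r, so r = GM / v².
r = 1.129e+21 / (1.195e+07)² m ≈ 7.906e+06 m = 7.906 × 10^6 m.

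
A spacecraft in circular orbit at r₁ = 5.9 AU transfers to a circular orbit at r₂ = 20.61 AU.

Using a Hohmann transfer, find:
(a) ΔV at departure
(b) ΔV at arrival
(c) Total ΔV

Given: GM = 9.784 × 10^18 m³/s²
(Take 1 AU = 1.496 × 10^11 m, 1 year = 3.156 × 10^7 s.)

Convert to SI: r₁ = 5.9 AU = 8.8264e+11 m; r₂ = 20.61 AU = 3.08326e+12 m.
Transfer semi-major axis: a_t = (r₁ + r₂)/2 = (8.8264e+11 + 3.08326e+12)/2 = 1.98295e+12 m.
Circular speeds: v₁ = √(GM/r₁) = 3329.4 m/s, v₂ = √(GM/r₂) = 1781.37 m/s.
Transfer speeds (vis-viva v² = GM(2/r − 1/a_t)): v₁ᵗ = 4151.6 m/s, v₂ᵗ = 1188.47 m/s.
(a) ΔV₁ = |v₁ᵗ − v₁| ≈ 822.2 m/s = 0.1735 AU/year.
(b) ΔV₂ = |v₂ − v₂ᵗ| ≈ 592.9 m/s = 0.1251 AU/year.
(c) ΔV_total = ΔV₁ + ΔV₂ ≈ 1415 m/s = 0.2985 AU/year.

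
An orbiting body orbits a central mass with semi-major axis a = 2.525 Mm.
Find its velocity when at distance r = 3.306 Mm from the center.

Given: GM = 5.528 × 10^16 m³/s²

Convert to SI: a = 2.525 Mm = 2.525e+06 m; r = 3.306 Mm = 3.306e+06 m.
Vis-viva: v = √(GM · (2/r − 1/a)).
2/r − 1/a = 2/3.306e+06 − 1/2.525e+06 = 2.08921e-07 m⁻¹.
v = √(5.528e+16 · 2.08921e-07) m/s ≈ 1.075e+05 m/s = 107.5 km/s.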